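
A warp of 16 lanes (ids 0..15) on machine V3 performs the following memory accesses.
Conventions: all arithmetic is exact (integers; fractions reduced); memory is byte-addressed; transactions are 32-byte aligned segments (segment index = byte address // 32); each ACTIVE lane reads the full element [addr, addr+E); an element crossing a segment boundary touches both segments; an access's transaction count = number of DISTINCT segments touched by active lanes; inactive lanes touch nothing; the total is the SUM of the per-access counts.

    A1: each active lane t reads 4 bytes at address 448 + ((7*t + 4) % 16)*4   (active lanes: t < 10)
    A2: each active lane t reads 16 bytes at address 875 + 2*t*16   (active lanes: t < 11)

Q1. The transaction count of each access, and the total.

A1: 2 transactions
A2: 11 transactions

Answer: 2,11; total 13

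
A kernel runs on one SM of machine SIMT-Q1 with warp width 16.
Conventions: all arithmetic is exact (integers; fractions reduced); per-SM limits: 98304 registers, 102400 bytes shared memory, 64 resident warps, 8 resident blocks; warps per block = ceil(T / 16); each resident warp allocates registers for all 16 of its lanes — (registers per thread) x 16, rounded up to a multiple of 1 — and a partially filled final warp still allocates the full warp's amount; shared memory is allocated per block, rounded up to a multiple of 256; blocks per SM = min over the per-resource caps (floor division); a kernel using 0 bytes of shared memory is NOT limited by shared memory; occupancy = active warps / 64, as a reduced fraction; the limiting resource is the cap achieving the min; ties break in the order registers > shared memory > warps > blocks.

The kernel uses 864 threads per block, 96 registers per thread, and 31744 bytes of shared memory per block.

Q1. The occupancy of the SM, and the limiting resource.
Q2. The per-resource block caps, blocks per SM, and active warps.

Answer: occupancy 27/32, limited by registers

registers: 1 block
shared memory: 3 blocks
warps: 1 block
blocks: 8 blocks

Answer: 1 block, 54 active warps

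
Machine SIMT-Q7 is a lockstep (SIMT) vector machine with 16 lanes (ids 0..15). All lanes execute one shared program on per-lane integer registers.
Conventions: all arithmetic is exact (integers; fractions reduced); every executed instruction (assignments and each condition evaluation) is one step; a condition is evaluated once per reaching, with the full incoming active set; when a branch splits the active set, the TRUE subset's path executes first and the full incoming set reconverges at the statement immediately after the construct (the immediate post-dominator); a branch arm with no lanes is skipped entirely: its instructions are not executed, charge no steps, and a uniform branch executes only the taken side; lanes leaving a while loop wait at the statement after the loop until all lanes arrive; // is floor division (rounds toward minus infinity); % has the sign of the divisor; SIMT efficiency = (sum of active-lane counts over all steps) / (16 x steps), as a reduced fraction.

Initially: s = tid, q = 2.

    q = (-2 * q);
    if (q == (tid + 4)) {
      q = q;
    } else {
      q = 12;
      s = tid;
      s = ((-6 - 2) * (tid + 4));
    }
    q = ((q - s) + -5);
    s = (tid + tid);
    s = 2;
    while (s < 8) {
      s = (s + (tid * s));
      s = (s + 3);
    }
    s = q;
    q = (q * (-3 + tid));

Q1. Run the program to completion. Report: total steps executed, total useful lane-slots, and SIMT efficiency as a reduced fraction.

Answer: 17 steps, 230 useful, 115/136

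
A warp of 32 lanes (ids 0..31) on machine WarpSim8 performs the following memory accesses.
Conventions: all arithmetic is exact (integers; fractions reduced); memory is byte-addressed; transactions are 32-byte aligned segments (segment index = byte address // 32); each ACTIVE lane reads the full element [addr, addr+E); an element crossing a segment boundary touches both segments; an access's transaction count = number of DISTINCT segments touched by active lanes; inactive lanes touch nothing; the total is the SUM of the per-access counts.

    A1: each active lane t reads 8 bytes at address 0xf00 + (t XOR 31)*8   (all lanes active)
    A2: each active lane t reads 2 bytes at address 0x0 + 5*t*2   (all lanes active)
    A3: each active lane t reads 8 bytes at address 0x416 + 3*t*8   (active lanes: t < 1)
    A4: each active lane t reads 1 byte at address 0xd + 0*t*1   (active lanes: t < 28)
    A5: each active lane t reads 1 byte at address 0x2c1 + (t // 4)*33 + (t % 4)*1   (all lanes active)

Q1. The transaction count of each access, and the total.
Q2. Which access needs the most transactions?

A1: 8 transactions
A2: 10 transactions
A3: 1 transaction
A4: 1 transaction
A5: 8 transactions

Answer: 8,10,1,1,8; total 28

Answer: A2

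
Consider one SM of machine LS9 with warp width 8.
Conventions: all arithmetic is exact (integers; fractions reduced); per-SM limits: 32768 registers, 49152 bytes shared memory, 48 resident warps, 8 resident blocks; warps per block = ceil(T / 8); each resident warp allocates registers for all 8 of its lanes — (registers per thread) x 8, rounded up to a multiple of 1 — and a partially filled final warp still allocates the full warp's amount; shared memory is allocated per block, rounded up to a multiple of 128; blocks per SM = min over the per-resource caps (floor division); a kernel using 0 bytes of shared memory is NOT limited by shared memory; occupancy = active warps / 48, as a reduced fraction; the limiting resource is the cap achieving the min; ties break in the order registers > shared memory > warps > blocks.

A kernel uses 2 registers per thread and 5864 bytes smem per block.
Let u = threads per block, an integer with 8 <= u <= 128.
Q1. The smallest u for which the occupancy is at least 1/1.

Answer: u = 41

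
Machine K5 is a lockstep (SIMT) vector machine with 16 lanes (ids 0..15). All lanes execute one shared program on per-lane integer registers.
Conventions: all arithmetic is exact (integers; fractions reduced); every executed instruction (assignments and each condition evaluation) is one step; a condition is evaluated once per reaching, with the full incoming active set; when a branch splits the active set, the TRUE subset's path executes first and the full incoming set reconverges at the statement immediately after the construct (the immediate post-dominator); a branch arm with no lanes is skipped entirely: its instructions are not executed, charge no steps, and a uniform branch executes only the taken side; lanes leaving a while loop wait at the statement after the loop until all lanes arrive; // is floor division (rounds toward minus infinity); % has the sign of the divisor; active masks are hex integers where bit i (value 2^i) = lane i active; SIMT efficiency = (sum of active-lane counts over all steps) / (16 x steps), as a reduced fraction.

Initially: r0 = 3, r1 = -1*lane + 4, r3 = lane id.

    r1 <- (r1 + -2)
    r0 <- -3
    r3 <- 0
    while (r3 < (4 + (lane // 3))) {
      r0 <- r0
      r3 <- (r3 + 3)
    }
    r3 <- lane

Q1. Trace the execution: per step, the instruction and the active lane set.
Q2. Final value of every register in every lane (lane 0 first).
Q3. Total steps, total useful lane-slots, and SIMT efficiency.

step 0: r1 <- (r1 + -2)              0xffff
step 1: r0 <- -3                     0xffff
step 2: r3 <- 0                      0xffff
step 3: eval (r3 < (4 + (lane // 3))) 0xffff
step 4: r0 <- r0                     0xffff
step 5: r3 <- (r3 + 3)               0xffff
step 6: eval (r3 < (4 + (lane // 3))) 0xffff
step 7: r0 <- r0                     0xffff
step 8: r3 <- (r3 + 3)               0xffff
step 9: eval (r3 < (4 + (lane // 3))) 0xffff
step 10: r0 <- r0                     0xfe00
step 11: r3 <- (r3 + 3)               0xfe00
step 12: eval (r3 < (4 + (lane // 3))) 0xfe00
step 13: r3 <- lane                   0xffff

Answer: 14 steps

r0: -3,-3,-3,-3,-3,-3,-3,-3,-3,-3,-3,-3,-3,-3,-3,-3
r1: 2,1,0,-1,-2,-3,-4,-5,-6,-7,-8,-9,-10,-11,-12,-13
r3: 0,1,2,3,4,5,6,7,8,9,10,11,12,13,14,15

steps = 14; useful = 197; efficiency = 197/224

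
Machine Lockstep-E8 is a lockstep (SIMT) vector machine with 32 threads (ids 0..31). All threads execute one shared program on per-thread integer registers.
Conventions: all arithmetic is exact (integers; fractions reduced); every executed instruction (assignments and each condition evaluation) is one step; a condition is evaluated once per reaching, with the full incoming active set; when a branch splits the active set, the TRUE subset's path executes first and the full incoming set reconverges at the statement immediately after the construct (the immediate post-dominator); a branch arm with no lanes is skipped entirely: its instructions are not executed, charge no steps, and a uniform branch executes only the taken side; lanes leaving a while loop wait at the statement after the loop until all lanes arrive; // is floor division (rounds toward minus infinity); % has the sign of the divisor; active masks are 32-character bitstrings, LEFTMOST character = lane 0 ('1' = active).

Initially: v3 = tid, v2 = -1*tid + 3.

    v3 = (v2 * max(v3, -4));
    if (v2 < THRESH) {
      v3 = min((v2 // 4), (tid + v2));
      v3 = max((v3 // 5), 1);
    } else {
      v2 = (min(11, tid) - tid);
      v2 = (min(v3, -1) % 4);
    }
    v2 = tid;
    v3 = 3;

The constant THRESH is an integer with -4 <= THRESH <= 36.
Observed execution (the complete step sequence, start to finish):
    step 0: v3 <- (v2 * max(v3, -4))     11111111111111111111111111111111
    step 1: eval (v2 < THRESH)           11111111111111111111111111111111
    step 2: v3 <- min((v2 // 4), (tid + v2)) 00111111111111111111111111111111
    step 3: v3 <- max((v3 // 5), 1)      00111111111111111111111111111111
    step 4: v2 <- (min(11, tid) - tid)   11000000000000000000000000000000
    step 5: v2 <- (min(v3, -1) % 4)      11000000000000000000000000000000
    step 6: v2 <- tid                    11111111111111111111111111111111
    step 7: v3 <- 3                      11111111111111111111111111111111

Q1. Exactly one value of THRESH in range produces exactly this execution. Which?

Answer: THRESH = 2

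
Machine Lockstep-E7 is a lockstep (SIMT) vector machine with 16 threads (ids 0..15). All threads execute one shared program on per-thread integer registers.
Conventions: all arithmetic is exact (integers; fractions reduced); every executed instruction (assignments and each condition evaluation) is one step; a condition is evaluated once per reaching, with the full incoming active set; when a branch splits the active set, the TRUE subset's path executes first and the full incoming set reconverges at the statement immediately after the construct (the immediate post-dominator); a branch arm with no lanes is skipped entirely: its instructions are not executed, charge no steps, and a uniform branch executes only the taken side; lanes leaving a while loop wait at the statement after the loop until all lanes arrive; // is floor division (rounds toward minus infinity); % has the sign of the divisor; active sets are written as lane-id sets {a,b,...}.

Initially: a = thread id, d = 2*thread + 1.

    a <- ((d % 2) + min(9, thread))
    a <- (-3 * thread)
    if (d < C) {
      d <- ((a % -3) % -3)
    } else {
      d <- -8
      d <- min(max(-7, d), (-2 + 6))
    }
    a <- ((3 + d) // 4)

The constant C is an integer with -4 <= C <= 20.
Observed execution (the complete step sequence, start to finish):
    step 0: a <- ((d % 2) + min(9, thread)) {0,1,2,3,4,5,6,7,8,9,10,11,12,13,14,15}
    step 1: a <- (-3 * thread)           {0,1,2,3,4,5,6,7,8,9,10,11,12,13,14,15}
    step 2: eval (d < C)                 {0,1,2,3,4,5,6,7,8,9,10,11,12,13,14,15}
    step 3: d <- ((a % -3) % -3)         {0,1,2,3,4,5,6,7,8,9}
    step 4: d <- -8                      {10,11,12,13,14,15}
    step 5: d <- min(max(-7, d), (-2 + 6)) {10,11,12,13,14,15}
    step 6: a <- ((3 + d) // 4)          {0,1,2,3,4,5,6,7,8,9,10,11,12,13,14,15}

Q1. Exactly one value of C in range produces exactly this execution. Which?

Answer: C = 20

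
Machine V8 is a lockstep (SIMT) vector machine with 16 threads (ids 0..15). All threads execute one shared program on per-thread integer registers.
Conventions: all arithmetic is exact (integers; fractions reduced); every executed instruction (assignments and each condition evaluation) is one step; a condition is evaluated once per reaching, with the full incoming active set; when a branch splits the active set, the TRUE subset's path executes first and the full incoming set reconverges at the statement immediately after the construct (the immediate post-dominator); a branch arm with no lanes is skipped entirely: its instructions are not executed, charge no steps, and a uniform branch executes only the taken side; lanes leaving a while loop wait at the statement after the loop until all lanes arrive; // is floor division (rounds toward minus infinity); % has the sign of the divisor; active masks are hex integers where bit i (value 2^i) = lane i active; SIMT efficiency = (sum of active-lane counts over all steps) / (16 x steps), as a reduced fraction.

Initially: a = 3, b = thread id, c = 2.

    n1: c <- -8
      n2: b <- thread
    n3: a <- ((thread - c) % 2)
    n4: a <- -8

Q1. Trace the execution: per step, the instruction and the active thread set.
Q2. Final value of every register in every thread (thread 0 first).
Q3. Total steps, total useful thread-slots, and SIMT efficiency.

step 0: c <- -8                      0xffff
step 1: b <- thread                  0xffff
step 2: a <- ((thread - c) % 2)      0xffff
step 3: a <- -8                      0xffff

Answer: 4 steps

a: -8,-8,-8,-8,-8,-8,-8,-8,-8,-8,-8,-8,-8,-8,-8,-8
b: 0,1,2,3,4,5,6,7,8,9,10,11,12,13,14,15
c: -8,-8,-8,-8,-8,-8,-8,-8,-8,-8,-8,-8,-8,-8,-8,-8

steps = 4; useful = 64; efficiency = 64/64 = 1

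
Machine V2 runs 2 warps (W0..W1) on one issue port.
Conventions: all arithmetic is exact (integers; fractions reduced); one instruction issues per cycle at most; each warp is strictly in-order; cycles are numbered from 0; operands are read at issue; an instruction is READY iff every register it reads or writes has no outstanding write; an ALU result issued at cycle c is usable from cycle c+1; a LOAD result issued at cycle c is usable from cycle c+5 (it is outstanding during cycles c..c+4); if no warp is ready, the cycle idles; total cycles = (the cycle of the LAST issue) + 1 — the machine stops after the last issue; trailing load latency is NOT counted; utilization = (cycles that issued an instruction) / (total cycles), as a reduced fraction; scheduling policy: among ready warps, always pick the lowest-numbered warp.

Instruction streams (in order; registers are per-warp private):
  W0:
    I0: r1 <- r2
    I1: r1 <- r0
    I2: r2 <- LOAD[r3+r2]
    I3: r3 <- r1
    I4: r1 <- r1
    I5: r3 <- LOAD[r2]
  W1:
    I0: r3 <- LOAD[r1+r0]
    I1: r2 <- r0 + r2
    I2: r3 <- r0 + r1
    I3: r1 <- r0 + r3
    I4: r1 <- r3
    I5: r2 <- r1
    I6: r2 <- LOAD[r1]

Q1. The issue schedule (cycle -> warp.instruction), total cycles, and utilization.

cycle 0: W0.I0
cycle 1: W0.I1
cycle 2: W0.I2
cycle 3: W0.I3
cycle 4: W0.I4
cycle 5: W1.I0
cycle 6: W1.I1
cycle 7: W0.I5
cycle 8: idle
cycle 9: idle
cycle 10: W1.I2
cycle 11: W1.I3
cycle 12: W1.I4
cycle 13: W1.I5
cycle 14: W1.I6

Answer: 15 cycles, utilization 13/15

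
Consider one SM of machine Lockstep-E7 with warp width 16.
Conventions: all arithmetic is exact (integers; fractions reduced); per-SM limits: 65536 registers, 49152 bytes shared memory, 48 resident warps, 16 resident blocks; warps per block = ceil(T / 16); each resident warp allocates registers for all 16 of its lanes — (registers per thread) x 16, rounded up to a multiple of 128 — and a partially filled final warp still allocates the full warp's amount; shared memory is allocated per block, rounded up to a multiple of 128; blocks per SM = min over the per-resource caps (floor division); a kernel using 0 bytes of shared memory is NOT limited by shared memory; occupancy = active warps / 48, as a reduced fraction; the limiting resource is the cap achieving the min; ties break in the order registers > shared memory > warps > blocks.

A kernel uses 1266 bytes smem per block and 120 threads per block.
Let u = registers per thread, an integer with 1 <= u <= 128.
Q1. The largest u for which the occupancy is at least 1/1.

Answer: u = 80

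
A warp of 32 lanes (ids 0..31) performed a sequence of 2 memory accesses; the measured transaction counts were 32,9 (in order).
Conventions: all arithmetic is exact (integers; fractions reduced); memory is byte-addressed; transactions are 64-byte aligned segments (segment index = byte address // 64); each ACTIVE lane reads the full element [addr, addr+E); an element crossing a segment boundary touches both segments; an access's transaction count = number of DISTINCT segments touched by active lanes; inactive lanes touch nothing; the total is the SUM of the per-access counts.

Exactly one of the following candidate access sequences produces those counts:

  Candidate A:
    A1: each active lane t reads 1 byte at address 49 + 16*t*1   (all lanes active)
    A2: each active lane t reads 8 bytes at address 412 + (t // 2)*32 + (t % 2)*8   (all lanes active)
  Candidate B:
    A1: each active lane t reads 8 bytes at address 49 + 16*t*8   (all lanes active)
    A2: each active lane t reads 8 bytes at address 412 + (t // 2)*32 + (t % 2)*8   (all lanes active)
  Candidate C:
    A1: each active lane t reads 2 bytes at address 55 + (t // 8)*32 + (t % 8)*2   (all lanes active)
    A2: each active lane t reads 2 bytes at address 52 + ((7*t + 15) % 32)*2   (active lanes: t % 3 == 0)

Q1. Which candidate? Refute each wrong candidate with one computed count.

A: A1 gives 9 transactions, not 32
C: A1 gives 3 transactions, not 32
B: all counts match (32,9)

Answer: B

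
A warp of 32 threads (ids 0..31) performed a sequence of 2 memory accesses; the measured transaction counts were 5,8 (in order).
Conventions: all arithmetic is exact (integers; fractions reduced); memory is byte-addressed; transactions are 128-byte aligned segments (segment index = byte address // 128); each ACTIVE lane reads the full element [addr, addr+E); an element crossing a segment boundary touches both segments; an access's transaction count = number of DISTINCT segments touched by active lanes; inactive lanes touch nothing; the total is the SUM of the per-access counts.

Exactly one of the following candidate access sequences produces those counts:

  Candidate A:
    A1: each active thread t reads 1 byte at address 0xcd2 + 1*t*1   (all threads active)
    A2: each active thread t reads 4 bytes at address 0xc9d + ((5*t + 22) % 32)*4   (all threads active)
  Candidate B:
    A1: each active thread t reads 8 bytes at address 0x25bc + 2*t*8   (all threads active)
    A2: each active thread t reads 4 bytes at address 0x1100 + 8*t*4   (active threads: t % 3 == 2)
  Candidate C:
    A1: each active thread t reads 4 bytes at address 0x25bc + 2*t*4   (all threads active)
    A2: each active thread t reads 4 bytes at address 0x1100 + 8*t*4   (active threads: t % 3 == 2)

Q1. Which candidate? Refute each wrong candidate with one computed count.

A: A1 gives 1 transaction, not 5
C: A1 gives 3 transactions, not 5
B: all counts match (5,8)

Answer: B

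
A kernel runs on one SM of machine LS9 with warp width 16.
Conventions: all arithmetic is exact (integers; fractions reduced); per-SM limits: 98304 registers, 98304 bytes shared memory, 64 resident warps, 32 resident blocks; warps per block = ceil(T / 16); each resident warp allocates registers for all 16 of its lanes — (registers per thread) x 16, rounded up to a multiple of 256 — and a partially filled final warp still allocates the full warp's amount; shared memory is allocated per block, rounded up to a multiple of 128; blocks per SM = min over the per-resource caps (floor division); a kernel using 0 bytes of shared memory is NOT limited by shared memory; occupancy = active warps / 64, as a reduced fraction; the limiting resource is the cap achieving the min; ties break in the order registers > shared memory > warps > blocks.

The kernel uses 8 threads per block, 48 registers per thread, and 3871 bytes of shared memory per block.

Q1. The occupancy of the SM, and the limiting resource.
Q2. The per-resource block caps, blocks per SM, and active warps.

Answer: occupancy 3/8, limited by shared memory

registers: 128 blocks
shared memory: 24 blocks
warps: 64 blocks
blocks: 32 blocks

Answer: 24 blocks, 24 active warps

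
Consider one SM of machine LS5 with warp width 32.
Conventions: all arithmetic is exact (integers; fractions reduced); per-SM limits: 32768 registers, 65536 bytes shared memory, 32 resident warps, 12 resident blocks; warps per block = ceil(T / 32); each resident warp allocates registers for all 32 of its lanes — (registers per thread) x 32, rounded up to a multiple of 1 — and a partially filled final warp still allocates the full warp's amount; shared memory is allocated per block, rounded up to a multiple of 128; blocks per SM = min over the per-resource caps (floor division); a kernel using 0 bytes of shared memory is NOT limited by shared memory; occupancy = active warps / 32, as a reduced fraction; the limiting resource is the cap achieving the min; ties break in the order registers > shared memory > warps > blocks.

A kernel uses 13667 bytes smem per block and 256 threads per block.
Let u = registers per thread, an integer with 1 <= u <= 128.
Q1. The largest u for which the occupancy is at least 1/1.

Answer: u = 32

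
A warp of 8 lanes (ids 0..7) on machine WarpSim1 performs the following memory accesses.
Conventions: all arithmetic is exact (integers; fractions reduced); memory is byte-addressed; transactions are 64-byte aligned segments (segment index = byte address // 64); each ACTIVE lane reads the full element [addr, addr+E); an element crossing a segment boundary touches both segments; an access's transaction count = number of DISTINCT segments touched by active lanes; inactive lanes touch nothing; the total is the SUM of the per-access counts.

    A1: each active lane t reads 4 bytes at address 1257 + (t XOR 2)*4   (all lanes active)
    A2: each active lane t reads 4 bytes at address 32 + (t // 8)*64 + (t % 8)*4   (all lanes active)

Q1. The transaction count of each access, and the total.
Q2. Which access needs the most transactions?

A1: 2 transactions
A2: 1 transaction

Answer: 2,1; total 3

Answer: A1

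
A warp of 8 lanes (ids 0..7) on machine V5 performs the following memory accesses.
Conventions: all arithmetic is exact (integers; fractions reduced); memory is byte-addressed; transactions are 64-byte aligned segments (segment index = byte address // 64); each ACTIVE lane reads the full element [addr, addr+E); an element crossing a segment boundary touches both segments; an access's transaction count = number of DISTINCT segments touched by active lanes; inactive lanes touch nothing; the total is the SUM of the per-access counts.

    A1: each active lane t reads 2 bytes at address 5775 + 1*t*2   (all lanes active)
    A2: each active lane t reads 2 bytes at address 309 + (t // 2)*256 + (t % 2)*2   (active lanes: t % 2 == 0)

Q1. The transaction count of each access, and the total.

A1: 1 transaction
A2: 4 transactions

Answer: 1,4; total 5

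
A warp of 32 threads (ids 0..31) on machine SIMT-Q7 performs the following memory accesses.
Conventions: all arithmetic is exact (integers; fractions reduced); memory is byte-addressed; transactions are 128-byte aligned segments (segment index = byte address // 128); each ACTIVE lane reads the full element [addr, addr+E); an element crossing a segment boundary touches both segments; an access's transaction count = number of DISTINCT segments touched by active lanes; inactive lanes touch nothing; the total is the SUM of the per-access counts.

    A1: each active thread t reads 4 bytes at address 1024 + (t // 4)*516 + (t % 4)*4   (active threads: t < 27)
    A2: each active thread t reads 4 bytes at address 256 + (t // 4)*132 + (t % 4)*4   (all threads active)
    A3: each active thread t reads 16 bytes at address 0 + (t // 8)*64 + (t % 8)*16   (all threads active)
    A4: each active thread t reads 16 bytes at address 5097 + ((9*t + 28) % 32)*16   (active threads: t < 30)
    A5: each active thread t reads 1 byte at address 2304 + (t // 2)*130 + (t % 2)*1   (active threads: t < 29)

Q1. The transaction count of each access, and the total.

A1: 7 transactions
A2: 8 transactions
A3: 3 transactions
A4: 5 transactions
A5: 15 transactions

Answer: 7,8,3,5,15; total 38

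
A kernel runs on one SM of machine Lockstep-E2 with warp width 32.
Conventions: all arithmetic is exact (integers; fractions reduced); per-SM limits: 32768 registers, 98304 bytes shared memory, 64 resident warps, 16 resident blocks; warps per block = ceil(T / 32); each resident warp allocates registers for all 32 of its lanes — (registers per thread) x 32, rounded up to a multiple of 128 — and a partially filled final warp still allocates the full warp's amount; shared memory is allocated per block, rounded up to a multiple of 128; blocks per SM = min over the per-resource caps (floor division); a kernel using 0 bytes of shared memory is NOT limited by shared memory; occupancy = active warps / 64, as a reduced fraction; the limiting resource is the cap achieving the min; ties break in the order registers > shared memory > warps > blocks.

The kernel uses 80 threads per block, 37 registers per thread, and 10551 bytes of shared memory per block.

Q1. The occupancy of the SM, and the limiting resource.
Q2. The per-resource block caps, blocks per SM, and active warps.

Answer: occupancy 3/8, limited by registers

registers: 8 blocks
shared memory: 9 blocks
warps: 21 blocks
blocks: 16 blocks

Answer: 8 blocks, 24 active warps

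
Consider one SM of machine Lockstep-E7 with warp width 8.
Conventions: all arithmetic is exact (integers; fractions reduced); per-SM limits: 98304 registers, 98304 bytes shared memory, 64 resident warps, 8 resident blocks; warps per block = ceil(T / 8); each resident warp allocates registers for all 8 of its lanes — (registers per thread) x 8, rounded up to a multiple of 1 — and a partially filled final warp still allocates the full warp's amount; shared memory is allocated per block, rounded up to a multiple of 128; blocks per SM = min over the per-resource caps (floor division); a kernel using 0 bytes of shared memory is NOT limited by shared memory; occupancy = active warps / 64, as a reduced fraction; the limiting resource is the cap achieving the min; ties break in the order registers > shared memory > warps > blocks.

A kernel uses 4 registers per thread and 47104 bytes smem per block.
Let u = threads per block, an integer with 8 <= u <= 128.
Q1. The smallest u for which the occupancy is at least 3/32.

Answer: u = 17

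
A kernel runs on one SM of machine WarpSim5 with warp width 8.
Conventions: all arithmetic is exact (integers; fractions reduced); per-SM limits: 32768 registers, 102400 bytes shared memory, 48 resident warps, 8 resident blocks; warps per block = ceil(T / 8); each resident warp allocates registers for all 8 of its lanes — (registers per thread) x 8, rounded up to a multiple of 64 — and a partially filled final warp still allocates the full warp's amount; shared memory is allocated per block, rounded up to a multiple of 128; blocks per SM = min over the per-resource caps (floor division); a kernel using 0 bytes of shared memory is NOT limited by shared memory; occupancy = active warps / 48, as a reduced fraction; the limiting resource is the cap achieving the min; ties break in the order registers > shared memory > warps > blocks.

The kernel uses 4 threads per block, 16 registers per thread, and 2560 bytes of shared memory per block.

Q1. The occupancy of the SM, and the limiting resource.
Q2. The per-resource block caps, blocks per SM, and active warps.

Answer: occupancy 1/6, limited by blocks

registers: 256 blocks
shared memory: 40 blocks
warps: 48 blocks
blocks: 8 blocks

Answer: 8 blocks, 8 active warps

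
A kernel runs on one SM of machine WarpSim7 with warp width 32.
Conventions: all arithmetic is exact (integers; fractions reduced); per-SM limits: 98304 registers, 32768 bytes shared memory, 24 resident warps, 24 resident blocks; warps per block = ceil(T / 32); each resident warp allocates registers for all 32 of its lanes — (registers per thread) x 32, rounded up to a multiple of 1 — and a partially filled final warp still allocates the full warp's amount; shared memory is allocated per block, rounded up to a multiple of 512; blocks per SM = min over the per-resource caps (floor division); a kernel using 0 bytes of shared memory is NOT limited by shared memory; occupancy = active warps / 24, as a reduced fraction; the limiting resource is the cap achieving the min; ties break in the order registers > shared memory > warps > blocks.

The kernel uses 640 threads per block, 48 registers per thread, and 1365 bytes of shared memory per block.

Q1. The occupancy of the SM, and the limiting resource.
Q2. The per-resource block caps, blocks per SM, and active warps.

Answer: occupancy 5/6, limited by warps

registers: 3 blocks
shared memory: 21 blocks
warps: 1 block
blocks: 24 blocks

Answer: 1 block, 20 active warps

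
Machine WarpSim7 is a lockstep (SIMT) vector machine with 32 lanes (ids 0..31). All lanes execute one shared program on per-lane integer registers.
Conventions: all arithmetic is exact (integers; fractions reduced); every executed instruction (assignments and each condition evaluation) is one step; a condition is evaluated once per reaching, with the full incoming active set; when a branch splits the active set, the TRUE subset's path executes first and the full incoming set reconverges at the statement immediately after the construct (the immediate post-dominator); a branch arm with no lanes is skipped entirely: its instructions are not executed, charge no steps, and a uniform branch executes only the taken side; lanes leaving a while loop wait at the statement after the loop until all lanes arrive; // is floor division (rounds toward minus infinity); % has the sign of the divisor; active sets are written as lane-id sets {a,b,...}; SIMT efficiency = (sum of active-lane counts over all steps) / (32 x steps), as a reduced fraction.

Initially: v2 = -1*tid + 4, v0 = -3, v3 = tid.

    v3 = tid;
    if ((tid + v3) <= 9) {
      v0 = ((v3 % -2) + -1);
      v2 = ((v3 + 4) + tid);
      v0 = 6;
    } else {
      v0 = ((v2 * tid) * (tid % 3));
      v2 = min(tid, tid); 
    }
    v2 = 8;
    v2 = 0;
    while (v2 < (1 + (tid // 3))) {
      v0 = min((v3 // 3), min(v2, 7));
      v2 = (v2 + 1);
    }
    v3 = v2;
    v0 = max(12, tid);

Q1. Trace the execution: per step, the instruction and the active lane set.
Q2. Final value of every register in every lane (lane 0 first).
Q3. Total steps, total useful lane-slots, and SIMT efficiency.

step 0: v3 <- tid                    {0,1,2,3,4,5,6,7,8,9,10,11,12,13,14,15,16,17,18,19,20,21,22,23,24,25,26,27,28,29,30,31}
step 1: eval ((tid + v3) <= 9)       {0,1,2,3,4,5,6,7,8,9,10,11,12,13,14,15,16,17,18,19,20,21,22,23,24,25,26,27,28,29,30,31}
step 2: v0 <- ((v3 % -2) + -1)       {0,1,2,3,4}
step 3: v2 <- ((v3 + 4) + tid)       {0,1,2,3,4}
step 4: v0 <- 6                      {0,1,2,3,4}
step 5: v0 <- ((v2 * tid) * (tid % 3)) {5,6,7,8,9,10,11,12,13,14,15,16,17,18,19,20,21,22,23,24,25,26,27,28,29,30,31}
step 6: v2 <- min(tid, tid)          {5,6,7,8,9,10,11,12,13,14,15,16,17,18,19,20,21,22,23,24,25,26,27,28,29,30,31}
step 7: v2 <- 8                      {0,1,2,3,4,5,6,7,8,9,10,11,12,13,14,15,16,17,18,19,20,21,22,23,24,25,26,27,28,29,30,31}
step 8: v2 <- 0                      {0,1,2,3,4,5,6,7,8,9,10,11,12,13,14,15,16,17,18,19,20,21,22,23,24,25,26,27,28,29,30,31}
step 9: eval (v2 < (1 + (tid // 3))) {0,1,2,3,4,5,6,7,8,9,10,11,12,13,14,15,16,17,18,19,20,21,22,23,24,25,26,27,28,29,30,31}
step 10: v0 <- min((v3 // 3), min(v2, 7)) {0,1,2,3,4,5,6,7,8,9,10,11,12,13,14,15,16,17,18,19,20,21,22,23,24,25,26,27,28,29,30,31}
step 11: v2 <- (v2 + 1)               {0,1,2,3,4,5,6,7,8,9,10,11,12,13,14,15,16,17,18,19,20,21,22,23,24,25,26,27,28,29,30,31}
step 12: eval (v2 < (1 + (tid // 3))) {0,1,2,3,4,5,6,7,8,9,10,11,12,13,14,15,16,17,18,19,20,21,22,23,24,25,26,27,28,29,30,31}
step 13: v0 <- min((v3 // 3), min(v2, 7)) {3,4,5,6,7,8,9,10,11,12,13,14,15,16,17,18,19,20,21,22,23,24,25,26,27,28,29,30,31}
step 14: v2 <- (v2 + 1)               {3,4,5,6,7,8,9,10,11,12,13,14,15,16,17,18,19,20,21,22,23,24,25,26,27,28,29,30,31}
step 15: eval (v2 < (1 + (tid // 3))) {3,4,5,6,7,8,9,10,11,12,13,14,15,16,17,18,19,20,21,22,23,24,25,26,27,28,29,30,31}
step 16: v0 <- min((v3 // 3), min(v2, 7)) {6,7,8,9,10,11,12,13,14,15,16,17,18,19,20,21,22,23,24,25,26,27,28,29,30,31}
step 17: v2 <- (v2 + 1)               {6,7,8,9,10,11,12,13,14,15,16,17,18,19,20,21,22,23,24,25,26,27,28,29,30,31}
step 18: eval (v2 < (1 + (tid // 3))) {6,7,8,9,10,11,12,13,14,15,16,17,18,19,20,21,22,23,24,25,26,27,28,29,30,31}
step 19: v0 <- min((v3 // 3), min(v2, 7)) {9,10,11,12,13,14,15,16,17,18,19,20,21,22,23,24,25,26,27,28,29,30,31}
step 20: v2 <- (v2 + 1)               {9,10,11,12,13,14,15,16,17,18,19,20,21,22,23,24,25,26,27,28,29,30,31}
step 21: eval (v2 < (1 + (tid // 3))) {9,10,11,12,13,14,15,16,17,18,19,20,21,22,23,24,25,26,27,28,29,30,31}
step 22: v0 <- min((v3 // 3), min(v2, 7)) {12,13,14,15,16,17,18,19,20,21,22,23,24,25,26,27,28,29,30,31}
step 23: v2 <- (v2 + 1)               {12,13,14,15,16,17,18,19,20,21,22,23,24,25,26,27,28,29,30,31}
step 24: eval (v2 < (1 + (tid // 3))) {12,13,14,15,16,17,18,19,20,21,22,23,24,25,26,27,28,29,30,31}
step 25: v0 <- min((v3 // 3), min(v2, 7)) {15,16,17,18,19,20,21,22,23,24,25,26,27,28,29,30,31}
step 26: v2 <- (v2 + 1)               {15,16,17,18,19,20,21,22,23,24,25,26,27,28,29,30,31}
step 27: eval (v2 < (1 + (tid // 3))) {15,16,17,18,19,20,21,22,23,24,25,26,27,28,29,30,31}
step 28: v0 <- min((v3 // 3), min(v2, 7)) {18,19,20,21,22,23,24,25,26,27,28,29,30,31}
step 29: v2 <- (v2 + 1)               {18,19,20,21,22,23,24,25,26,27,28,29,30,31}
step 30: eval (v2 < (1 + (tid // 3))) {18,19,20,21,22,23,24,25,26,27,28,29,30,31}
step 31: v0 <- min((v3 // 3), min(v2, 7)) {21,22,23,24,25,26,27,28,29,30,31}
step 32: v2 <- (v2 + 1)               {21,22,23,24,25,26,27,28,29,30,31}
step 33: eval (v2 < (1 + (tid // 3))) {21,22,23,24,25,26,27,28,29,30,31}
step 34: v0 <- min((v3 // 3), min(v2, 7)) {24,25,26,27,28,29,30,31}
step 35: v2 <- (v2 + 1)               {24,25,26,27,28,29,30,31}
step 36: eval (v2 < (1 + (tid // 3))) {24,25,26,27,28,29,30,31}
step 37: v0 <- min((v3 // 3), min(v2, 7)) {27,28,29,30,31}
step 38: v2 <- (v2 + 1)               {27,28,29,30,31}
step 39: eval (v2 < (1 + (tid // 3))) {27,28,29,30,31}
step 40: v0 <- min((v3 // 3), min(v2, 7)) {30,31}
step 41: v2 <- (v2 + 1)               {30,31}
step 42: eval (v2 < (1 + (tid // 3))) {30,31}
step 43: v3 <- v2                     {0,1,2,3,4,5,6,7,8,9,10,11,12,13,14,15,16,17,18,19,20,21,22,23,24,25,26,27,28,29,30,31}
step 44: v0 <- max(12, tid)           {0,1,2,3,4,5,6,7,8,9,10,11,12,13,14,15,16,17,18,19,20,21,22,23,24,25,26,27,28,29,30,31}

Answer: 45 steps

v2: 1,1,1,2,2,2,3,3,3,4,4,4,5,5,5,6,6,6,7,7,7,8,8,8,9,9,9,10,10,10,11,11
v0: 12,12,12,12,12,12,12,12,12,12,12,12,12,13,14,15,16,17,18,19,20,21,22,23,24,25,26,27,28,29,30,31
v3: 1,1,1,2,2,2,3,3,3,4,4,4,5,5,5,6,6,6,7,7,7,8,8,8,9,9,9,10,10,10,11,11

steps = 45; useful = 854; efficiency = 854/1440 = 427/720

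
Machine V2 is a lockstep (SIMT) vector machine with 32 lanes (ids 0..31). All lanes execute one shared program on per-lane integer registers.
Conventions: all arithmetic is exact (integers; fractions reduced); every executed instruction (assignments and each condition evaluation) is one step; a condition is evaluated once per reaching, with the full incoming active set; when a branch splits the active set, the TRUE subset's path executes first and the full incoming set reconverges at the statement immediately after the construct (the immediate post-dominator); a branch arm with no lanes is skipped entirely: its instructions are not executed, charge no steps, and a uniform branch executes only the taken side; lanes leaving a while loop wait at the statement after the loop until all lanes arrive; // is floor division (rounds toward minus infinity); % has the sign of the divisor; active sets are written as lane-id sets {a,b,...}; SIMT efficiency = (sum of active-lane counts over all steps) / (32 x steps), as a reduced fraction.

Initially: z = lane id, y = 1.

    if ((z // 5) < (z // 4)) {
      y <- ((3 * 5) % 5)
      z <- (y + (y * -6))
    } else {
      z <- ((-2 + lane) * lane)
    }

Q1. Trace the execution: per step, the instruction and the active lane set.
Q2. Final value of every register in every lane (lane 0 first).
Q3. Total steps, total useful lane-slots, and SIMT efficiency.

step 0: eval ((z // 5) < (z // 4))   {0,1,2,3,4,5,6,7,8,9,10,11,12,13,14,15,16,17,18,19,20,21,22,23,24,25,26,27,28,29,30,31}
step 1: y <- ((3 * 5) % 5)           {4,8,9,12,13,14,16,17,18,19,20,21,22,23,24,25,26,27,28,29,30,31}
step 2: z <- (y + (y * -6))          {4,8,9,12,13,14,16,17,18,19,20,21,22,23,24,25,26,27,28,29,30,31}
step 3: z <- ((-2 + lane) * lane)    {0,1,2,3,5,6,7,10,11,15}

Answer: 4 steps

z: 0,-1,0,3,0,15,24,35,0,0,80,99,0,0,0,195,0,0,0,0,0,0,0,0,0,0,0,0,0,0,0,0
y: 1,1,1,1,0,1,1,1,0,0,1,1,0,0,0,1,0,0,0,0,0,0,0,0,0,0,0,0,0,0,0,0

steps = 4; useful = 86; efficiency = 86/128 = 43/64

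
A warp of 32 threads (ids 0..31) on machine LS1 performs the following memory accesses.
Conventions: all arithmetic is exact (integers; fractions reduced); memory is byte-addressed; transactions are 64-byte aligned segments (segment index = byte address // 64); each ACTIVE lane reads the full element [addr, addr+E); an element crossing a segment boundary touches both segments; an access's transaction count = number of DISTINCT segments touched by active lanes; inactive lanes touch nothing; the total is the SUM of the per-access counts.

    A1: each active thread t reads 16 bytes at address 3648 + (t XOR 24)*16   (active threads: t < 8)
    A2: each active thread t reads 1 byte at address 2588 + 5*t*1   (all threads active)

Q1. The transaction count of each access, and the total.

A1: 2 transactions
A2: 3 transactions

Answer: 2,3; total 5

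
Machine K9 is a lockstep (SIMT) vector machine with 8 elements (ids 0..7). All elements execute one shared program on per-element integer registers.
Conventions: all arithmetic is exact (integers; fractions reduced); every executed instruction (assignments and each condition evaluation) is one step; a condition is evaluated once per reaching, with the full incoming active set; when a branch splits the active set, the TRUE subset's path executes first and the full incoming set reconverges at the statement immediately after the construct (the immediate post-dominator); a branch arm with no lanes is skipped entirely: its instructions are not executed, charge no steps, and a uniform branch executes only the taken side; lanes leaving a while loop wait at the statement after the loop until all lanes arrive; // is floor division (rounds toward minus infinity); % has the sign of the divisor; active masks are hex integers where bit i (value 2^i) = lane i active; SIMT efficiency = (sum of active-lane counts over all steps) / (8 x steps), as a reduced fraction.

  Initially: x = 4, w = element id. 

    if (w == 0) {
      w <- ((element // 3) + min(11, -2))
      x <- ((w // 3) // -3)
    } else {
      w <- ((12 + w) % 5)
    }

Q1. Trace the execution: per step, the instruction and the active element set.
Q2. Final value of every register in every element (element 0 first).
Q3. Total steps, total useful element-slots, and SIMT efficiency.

step 0: eval (w == 0)                0xff
step 1: w <- ((element // 3) + min(11, -2)) 0x01
step 2: x <- ((w // 3) // -3)        0x01
step 3: w <- ((12 + w) % 5)          0xfe

Answer: 4 steps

x: 0,4,4,4,4,4,4,4
w: -2,3,4,0,1,2,3,4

steps = 4; useful = 17; efficiency = 17/32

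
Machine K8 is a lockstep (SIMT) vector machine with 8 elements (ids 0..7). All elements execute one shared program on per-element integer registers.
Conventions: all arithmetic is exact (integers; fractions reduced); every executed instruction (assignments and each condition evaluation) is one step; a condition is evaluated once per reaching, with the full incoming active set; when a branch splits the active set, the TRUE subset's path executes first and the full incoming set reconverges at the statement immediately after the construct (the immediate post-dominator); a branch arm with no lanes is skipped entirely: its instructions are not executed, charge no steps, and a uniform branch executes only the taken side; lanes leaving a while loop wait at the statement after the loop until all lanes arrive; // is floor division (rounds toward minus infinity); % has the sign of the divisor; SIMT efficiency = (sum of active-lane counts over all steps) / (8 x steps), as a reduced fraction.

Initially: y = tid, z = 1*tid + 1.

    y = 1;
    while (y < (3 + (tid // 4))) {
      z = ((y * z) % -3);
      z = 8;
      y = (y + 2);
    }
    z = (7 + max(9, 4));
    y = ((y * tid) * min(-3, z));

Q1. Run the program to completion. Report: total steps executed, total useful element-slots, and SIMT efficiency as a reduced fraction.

Answer: 12 steps, 80 useful, 5/6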